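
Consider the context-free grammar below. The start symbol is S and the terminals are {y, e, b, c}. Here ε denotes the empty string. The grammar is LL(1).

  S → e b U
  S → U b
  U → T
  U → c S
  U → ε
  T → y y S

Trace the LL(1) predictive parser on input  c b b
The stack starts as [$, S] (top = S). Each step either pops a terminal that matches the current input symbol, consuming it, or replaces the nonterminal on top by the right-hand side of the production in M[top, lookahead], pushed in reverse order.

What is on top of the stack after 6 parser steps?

step 1: stack=$ S  input=c b b $  — expand S → U b
step 2: stack=$ b U  input=c b b $  — expand U → c S
step 3: stack=$ b S c  input=c b b $  — match c
step 4: stack=$ b S  input=b b $  — expand S → U b
step 5: stack=$ b b U  input=b b $  — expand U → ε
step 6: stack=$ b b  input=b b $  — match b
Stack after step 6: $ b (top = b).

b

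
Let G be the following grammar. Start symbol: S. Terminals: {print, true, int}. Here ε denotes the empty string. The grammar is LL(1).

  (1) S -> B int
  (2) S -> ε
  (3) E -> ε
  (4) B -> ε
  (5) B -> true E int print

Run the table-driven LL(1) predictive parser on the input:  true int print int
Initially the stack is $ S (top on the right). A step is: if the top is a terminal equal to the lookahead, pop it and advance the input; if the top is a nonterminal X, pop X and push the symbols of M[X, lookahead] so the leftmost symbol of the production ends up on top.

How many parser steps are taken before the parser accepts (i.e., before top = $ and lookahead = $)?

7

     Stack                   Input                 Action
  1  $ S                     true int print int $  expand S -> B int
  2  $ int B                 true int print int $  expand B -> true E int print
  3  $ int print int E true  true int print int $  match true
  4  $ int print int E       int print int $       expand E -> ε
  5  $ int print int         int print int $       match int
  6  $ int print             print int $           match print
  7  $ int                   int $                 match int
Accept reached after 7 steps.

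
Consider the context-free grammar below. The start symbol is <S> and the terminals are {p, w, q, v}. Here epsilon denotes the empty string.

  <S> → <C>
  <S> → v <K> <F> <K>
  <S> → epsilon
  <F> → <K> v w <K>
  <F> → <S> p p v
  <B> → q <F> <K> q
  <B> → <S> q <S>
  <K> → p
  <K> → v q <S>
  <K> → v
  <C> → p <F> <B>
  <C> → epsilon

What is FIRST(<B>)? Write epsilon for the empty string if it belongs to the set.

{p, q, v}

FIRST(<K>): from <K>→p we get {p}; from <K>→v q <S> we get {v}; from <K>→v we get {v}. So FIRST(<K>) = {p, v}.
FIRST(<C>): from <C>→p <F> <B> we get {p}; from <C>→epsilon we get {epsilon}. So FIRST(<C>) = {epsilon, p}.
FIRST(<S>): from <S>→<C> we get {epsilon, p}; from <S>→v <K> <F> <K> we get {v}; from <S>→epsilon we get {epsilon}. So FIRST(<S>) = {epsilon, p, v}.
FIRST(<F>): from <F>→<K> v w <K> we get {p, v}; from <F>→<S> p p v we get {p, v}. So FIRST(<F>) = {p, v}.
FIRST(<B>): from <B>→q <F> <K> q we get {q}; from <B>→<S> q <S> we get {p, q, v}. So FIRST(<B>) = {p, q, v}.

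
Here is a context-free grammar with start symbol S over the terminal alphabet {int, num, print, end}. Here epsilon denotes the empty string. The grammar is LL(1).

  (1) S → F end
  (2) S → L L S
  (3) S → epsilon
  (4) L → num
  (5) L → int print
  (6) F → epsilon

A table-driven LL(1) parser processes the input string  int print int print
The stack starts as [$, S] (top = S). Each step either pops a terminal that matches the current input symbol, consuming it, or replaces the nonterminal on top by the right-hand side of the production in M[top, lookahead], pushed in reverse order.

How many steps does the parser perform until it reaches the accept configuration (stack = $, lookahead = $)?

8

     Stack            Input                  Action
  1  $ S              int print int print $  expand S → L L S
  2  $ S L L          int print int print $  expand L → int print
  3  $ S L print int  int print int print $  match int
  4  $ S L print      print int print $      match print
  5  $ S L            int print $            expand L → int print
  6  $ S print int    int print $            match int
  7  $ S print        print $                match print
  8  $ S              $                      expand S → epsilon
Accept reached after 8 steps.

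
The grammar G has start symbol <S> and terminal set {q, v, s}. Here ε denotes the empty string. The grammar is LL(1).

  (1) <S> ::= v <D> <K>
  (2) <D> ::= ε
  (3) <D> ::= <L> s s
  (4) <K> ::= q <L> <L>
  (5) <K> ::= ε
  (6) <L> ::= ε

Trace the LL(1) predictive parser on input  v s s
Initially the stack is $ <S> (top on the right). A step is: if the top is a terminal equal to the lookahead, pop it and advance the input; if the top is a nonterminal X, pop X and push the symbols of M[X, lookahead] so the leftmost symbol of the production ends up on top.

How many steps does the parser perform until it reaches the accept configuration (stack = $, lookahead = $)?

7

step 1: stack=$ <S>  input=v s s $  — expand <S> ::= v <D> <K>
step 2: stack=$ <K> <D> v  input=v s s $  — match v
step 3: stack=$ <K> <D>  input=s s $  — expand <D> ::= <L> s s
step 4: stack=$ <K> s s <L>  input=s s $  — expand <L> ::= ε
step 5: stack=$ <K> s s  input=s s $  — match s
step 6: stack=$ <K> s  input=s $  — match s
step 7: stack=$ <K>  input=$  — expand <K> ::= ε
Accept reached after 7 steps.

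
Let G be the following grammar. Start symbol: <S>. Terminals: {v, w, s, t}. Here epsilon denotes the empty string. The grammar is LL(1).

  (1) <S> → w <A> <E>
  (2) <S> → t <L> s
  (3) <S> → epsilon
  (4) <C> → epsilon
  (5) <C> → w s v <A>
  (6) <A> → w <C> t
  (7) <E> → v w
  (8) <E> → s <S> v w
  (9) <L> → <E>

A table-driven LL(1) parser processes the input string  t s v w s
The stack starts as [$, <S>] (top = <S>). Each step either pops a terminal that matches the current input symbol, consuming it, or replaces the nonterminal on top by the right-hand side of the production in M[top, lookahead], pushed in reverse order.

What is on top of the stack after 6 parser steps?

v

step 1: stack=$ <S>  input=t s v w s $  — expand <S> → t <L> s
step 2: stack=$ s <L> t  input=t s v w s $  — match t
step 3: stack=$ s <L>  input=s v w s $  — expand <L> → <E>
step 4: stack=$ s <E>  input=s v w s $  — expand <E> → s <S> v w
step 5: stack=$ s w v <S> s  input=s v w s $  — match s
step 6: stack=$ s w v <S>  input=v w s $  — expand <S> → epsilon
Stack after step 6: $ s w v (top = v).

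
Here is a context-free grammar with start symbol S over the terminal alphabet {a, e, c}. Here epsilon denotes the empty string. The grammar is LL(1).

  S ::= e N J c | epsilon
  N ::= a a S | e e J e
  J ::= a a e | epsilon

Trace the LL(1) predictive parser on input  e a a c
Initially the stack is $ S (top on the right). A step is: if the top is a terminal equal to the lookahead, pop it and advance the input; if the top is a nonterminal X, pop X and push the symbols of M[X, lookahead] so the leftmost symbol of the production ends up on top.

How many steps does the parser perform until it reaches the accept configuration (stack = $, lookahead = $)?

8

step 1: stack=$ S  input=e a a c $  — expand S ::= e N J c
step 2: stack=$ c J N e  input=e a a c $  — match e
step 3: stack=$ c J N  input=a a c $  — expand N ::= a a S
step 4: stack=$ c J S a a  input=a a c $  — match a
step 5: stack=$ c J S a  input=a c $  — match a
step 6: stack=$ c J S  input=c $  — expand S ::= epsilon
step 7: stack=$ c J  input=c $  — expand J ::= epsilon
step 8: stack=$ c  input=c $  — match c
Accept reached after 8 steps.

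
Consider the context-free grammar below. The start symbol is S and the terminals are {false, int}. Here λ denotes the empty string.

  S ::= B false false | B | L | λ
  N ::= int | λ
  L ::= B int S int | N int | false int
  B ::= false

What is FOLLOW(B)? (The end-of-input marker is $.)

FIRST(N) = {λ, int}
FIRST(B) = {false}
FIRST(L) = {false, int}  (via B int S int, N int)
FIRST(S) = {λ, false, int}  (via B false false, B, L)
FOLLOW(S) includes $ since S is the start symbol.
FOLLOW(S): in L::=B int S int, S is followed by int with FIRST {int}. Thus FOLLOW(S) = {$, int}.
FOLLOW(N): in L::=N int, N is followed by int with FIRST {int}. Thus FOLLOW(N) = {int}.
FOLLOW(L): in S::=L, the suffix after L is empty, so FOLLOW(L) ⊇ FOLLOW(S) = {$, int}. Thus FOLLOW(L) = {$, int}.
FOLLOW(B): in S::=B false false, B is followed by false false with FIRST {false}; in S::=B, the suffix after B is empty, so FOLLOW(B) ⊇ FOLLOW(S) = {$, int}; in L::=B int S int, B is followed by int S int with FIRST {int}. Thus FOLLOW(B) = {$, false, int}.

{$, false, int}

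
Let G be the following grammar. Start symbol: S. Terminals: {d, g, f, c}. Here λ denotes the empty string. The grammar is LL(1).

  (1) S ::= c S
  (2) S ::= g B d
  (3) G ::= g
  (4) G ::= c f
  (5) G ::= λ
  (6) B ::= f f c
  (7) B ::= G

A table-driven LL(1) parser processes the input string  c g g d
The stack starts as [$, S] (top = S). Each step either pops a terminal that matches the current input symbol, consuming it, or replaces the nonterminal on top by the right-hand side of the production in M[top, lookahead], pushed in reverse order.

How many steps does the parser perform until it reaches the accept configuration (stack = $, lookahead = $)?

step 1: stack=$ S  input=c g g d $  — expand S ::= c S
step 2: stack=$ S c  input=c g g d $  — match c
step 3: stack=$ S  input=g g d $  — expand S ::= g B d
step 4: stack=$ d B g  input=g g d $  — match g
step 5: stack=$ d B  input=g d $  — expand B ::= G
step 6: stack=$ d G  input=g d $  — expand G ::= g
step 7: stack=$ d g  input=g d $  — match g
step 8: stack=$ d  input=d $  — match d
Accept reached after 8 steps.

8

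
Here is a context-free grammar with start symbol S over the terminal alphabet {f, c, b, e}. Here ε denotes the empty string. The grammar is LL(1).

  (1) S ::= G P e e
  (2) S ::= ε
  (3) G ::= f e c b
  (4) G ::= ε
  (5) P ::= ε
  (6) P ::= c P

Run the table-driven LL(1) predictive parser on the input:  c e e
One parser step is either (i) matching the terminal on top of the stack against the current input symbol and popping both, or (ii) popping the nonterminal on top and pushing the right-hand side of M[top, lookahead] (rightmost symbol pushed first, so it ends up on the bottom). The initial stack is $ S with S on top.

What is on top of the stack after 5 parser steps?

e

     Stack      Input    Action
  1  $ S        c e e $  expand S ::= G P e e
  2  $ e e P G  c e e $  expand G ::= ε
  3  $ e e P    c e e $  expand P ::= c P
  4  $ e e P c  c e e $  match c
  5  $ e e P    e e $    expand P ::= ε
Stack after step 5: $ e e (top = e).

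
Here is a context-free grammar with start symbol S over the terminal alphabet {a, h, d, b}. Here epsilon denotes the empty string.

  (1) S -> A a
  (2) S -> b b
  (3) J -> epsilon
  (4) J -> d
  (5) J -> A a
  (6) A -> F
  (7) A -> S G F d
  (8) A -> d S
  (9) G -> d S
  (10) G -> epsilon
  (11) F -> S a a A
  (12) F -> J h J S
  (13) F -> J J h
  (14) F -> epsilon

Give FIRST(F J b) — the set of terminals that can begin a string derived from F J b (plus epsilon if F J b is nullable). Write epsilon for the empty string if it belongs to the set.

{a, b, d, h}

FIRST(G) = {epsilon, d}
FIRST(S) = {a, b, d, h}  (via A a)
FIRST(J) = {epsilon, a, b, d, h}  (via A a)
FIRST(F) = {epsilon, a, b, d, h}  (via S a a A, J h J S, J J h)
FIRST(A) = {epsilon, a, b, d, h}  (via F, S G F d)
FIRST(F J b): take FIRST of each symbol in turn, carrying on past any symbol whose FIRST contains epsilon; result {a, b, d, h}.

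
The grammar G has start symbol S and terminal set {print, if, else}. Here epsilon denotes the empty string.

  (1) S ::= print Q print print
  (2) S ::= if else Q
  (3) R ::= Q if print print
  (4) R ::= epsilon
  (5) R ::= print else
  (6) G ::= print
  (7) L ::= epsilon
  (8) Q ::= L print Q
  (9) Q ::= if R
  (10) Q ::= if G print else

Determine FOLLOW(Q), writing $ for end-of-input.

{$, if, print}

FIRST(S) = {if, print}
FIRST(G) = {print}
FIRST(L) = {epsilon}
FIRST(Q) = {if, print}  (via L print Q)
FIRST(R) = {epsilon, if, print}  (via Q if print print)
FOLLOW(S) includes $ since S is the start symbol.
FOLLOW(S): S appears on no right-hand side. Thus FOLLOW(S) = {$}.
FOLLOW(G): in Q::=if G print else, G is followed by print else with FIRST {print}. Thus FOLLOW(G) = {print}.
FOLLOW(L): in Q::=L print Q, L is followed by print Q with FIRST {print}. Thus FOLLOW(L) = {print}.
FOLLOW(Q): in S::=print Q print print, Q is followed by print print with FIRST {print}; in S::=if else Q, the suffix after Q is empty, so FOLLOW(Q) ⊇ FOLLOW(S) = {$}; in R::=Q if print print, Q is followed by if print print with FIRST {if}; in Q::=L print Q, the suffix after Q is empty (adds nothing new). Thus FOLLOW(Q) = {$, if, print}.
FOLLOW(R): in Q::=if R, the suffix after R is empty, so FOLLOW(R) ⊇ FOLLOW(Q) = {$, if, print}. Thus FOLLOW(R) = {$, if, print}.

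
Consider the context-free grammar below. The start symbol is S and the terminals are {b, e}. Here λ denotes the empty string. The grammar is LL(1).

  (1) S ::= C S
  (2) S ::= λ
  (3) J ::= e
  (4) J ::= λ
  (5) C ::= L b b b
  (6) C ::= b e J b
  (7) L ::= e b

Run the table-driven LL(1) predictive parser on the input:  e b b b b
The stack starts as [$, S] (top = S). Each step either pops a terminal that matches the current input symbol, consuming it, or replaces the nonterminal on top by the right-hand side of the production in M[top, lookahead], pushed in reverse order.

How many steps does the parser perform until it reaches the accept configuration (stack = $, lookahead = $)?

9

step 1: stack=$ S  input=e b b b b $  — expand S ::= C S
step 2: stack=$ S C  input=e b b b b $  — expand C ::= L b b b
step 3: stack=$ S b b b L  input=e b b b b $  — expand L ::= e b
step 4: stack=$ S b b b b e  input=e b b b b $  — match e
step 5: stack=$ S b b b b  input=b b b b $  — match b
step 6: stack=$ S b b b  input=b b b $  — match b
step 7: stack=$ S b b  input=b b $  — match b
step 8: stack=$ S b  input=b $  — match b
step 9: stack=$ S  input=$  — expand S ::= λ
Accept reached after 9 steps.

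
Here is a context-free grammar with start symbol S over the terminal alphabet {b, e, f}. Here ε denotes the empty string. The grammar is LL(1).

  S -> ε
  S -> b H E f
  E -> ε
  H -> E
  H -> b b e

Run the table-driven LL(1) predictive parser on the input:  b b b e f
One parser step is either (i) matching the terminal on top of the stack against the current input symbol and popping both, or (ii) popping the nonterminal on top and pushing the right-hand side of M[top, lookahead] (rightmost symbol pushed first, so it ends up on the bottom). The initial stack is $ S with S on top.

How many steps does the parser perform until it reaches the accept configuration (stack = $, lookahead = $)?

step 1: stack=$ S  input=b b b e f $  — expand S -> b H E f
step 2: stack=$ f E H b  input=b b b e f $  — match b
step 3: stack=$ f E H  input=b b e f $  — expand H -> b b e
step 4: stack=$ f E e b b  input=b b e f $  — match b
step 5: stack=$ f E e b  input=b e f $  — match b
step 6: stack=$ f E e  input=e f $  — match e
step 7: stack=$ f E  input=f $  — expand E -> ε
step 8: stack=$ f  input=f $  — match f
Accept reached after 8 steps.

8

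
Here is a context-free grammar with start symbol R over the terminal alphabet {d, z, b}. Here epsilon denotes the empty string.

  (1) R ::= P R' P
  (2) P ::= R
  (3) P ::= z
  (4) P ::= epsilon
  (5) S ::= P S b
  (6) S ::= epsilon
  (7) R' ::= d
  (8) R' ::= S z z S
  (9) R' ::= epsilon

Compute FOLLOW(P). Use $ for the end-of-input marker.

FIRST(R) = {epsilon, b, d, z}  (via P R' P)
FIRST(P) = {epsilon, b, d, z}  (via R)
FIRST(S) = {epsilon, b, d, z}  (via P S b)
FIRST(R') = {epsilon, b, d, z}  (via S z z S)
FOLLOW(R) includes $ since R is the start symbol.
FOLLOW(R): in P::=R, the suffix after R is empty, so FOLLOW(R) ⊇ FOLLOW(P) = {$, b, d, z}. Thus FOLLOW(R) = {$, b, d, z}.
FOLLOW(P): in R::=P R' P (occurrence 1), P is followed by R' P with FIRST {epsilon, b, d, z}; in R::=P R' P (occurrence 1), the suffix after P is nullable, so FOLLOW(P) ⊇ FOLLOW(R) = {$, b, d, z}; in R::=P R' P (occurrence 2), the suffix after P is empty, so FOLLOW(P) ⊇ FOLLOW(R) = {$, b, d, z}; in S::=P S b, P is followed by S b with FIRST {b, d, z}. Thus FOLLOW(P) = {$, b, d, z}.
FOLLOW(R'): in R::=P R' P, R' is followed by P with FIRST {epsilon, b, d, z}; in R::=P R' P, the suffix after R' is nullable, so FOLLOW(R') ⊇ FOLLOW(R) = {$, b, d, z}. Thus FOLLOW(R') = {$, b, d, z}.
FOLLOW(S): in S::=P S b, S is followed by b with FIRST {b}; in R'::=S z z S (occurrence 1), S is followed by z z S with FIRST {z}; in R'::=S z z S (occurrence 2), the suffix after S is empty, so FOLLOW(S) ⊇ FOLLOW(R') = {$, b, d, z}. Thus FOLLOW(S) = {$, b, d, z}.

{$, b, d, z}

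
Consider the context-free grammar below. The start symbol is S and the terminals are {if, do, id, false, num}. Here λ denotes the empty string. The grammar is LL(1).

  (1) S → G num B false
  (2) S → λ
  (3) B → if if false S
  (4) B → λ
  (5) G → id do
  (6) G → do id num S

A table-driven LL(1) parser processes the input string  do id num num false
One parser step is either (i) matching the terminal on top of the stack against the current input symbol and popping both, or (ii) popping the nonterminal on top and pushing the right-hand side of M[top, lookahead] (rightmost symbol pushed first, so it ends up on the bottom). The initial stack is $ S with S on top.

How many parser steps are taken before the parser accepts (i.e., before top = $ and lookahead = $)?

step 1: stack=$ S  input=do id num num false $  — expand S → G num B false
step 2: stack=$ false B num G  input=do id num num false $  — expand G → do id num S
step 3: stack=$ false B num S num id do  input=do id num num false $  — match do
step 4: stack=$ false B num S num id  input=id num num false $  — match id
step 5: stack=$ false B num S num  input=num num false $  — match num
step 6: stack=$ false B num S  input=num false $  — expand S → λ
step 7: stack=$ false B num  input=num false $  — match num
step 8: stack=$ false B  input=false $  — expand B → λ
step 9: stack=$ false  input=false $  — match false
Accept reached after 9 steps.

9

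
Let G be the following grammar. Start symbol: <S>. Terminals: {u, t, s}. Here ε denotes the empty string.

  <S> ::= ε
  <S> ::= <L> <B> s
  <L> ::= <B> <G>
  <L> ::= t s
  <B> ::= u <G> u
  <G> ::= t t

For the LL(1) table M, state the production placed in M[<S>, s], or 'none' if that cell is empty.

FIRST(<B>) = {u}
FIRST(<G>) = {t}
FIRST(<L>) = {t, u}  (via <B> <G>)
FIRST(<S>) = {ε, t, u}  (via <L> <B> s)
FOLLOW(<S>) includes $ since <S> is the start symbol.
FOLLOW(<S>): <S> appears on no right-hand side. Thus FOLLOW(<S>) = {$}.
For <S> ::= ε: FIRST(ε) = {ε}, so it goes in M[<S>, t] for t ∈ {}; since ε ∈ FIRST, also for every t ∈ FOLLOW(<S>) = {$}.
For <S> ::= <L> <B> s: FIRST(<L> <B> s) = {t, u}, so it goes in M[<S>, t] for t ∈ {t, u}.
None of these place a production in M[<S>, s].

none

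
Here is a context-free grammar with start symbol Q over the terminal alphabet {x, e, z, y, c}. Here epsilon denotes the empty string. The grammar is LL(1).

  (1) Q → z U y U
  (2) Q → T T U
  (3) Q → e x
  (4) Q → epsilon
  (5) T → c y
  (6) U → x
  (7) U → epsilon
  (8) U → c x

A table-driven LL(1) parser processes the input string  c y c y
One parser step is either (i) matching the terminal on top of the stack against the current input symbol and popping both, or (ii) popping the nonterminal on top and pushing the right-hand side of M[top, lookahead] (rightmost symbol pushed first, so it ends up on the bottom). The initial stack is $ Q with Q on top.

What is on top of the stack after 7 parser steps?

     Stack      Input      Action
  1  $ Q        c y c y $  expand Q → T T U
  2  $ U T T    c y c y $  expand T → c y
  3  $ U T y c  c y c y $  match c
  4  $ U T y    y c y $    match y
  5  $ U T      c y $      expand T → c y
  6  $ U y c    c y $      match c
  7  $ U y      y $        match y
Stack after step 7: $ U (top = U).

U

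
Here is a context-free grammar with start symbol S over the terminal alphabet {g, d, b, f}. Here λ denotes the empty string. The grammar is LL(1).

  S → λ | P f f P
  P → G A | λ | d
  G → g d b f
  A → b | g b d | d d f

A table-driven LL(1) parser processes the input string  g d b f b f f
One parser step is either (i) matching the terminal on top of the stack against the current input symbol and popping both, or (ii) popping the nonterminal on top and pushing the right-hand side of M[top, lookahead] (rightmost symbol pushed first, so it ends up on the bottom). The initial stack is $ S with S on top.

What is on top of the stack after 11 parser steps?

step 1: stack=$ S  input=g d b f b f f $  — expand S → P f f P
step 2: stack=$ P f f P  input=g d b f b f f $  — expand P → G A
step 3: stack=$ P f f A G  input=g d b f b f f $  — expand G → g d b f
step 4: stack=$ P f f A f b d g  input=g d b f b f f $  — match g
step 5: stack=$ P f f A f b d  input=d b f b f f $  — match d
step 6: stack=$ P f f A f b  input=b f b f f $  — match b
step 7: stack=$ P f f A f  input=f b f f $  — match f
step 8: stack=$ P f f A  input=b f f $  — expand A → b
step 9: stack=$ P f f b  input=b f f $  — match b
step 10: stack=$ P f f  input=f f $  — match f
step 11: stack=$ P f  input=f $  — match f
Stack after step 11: $ P (top = P).

P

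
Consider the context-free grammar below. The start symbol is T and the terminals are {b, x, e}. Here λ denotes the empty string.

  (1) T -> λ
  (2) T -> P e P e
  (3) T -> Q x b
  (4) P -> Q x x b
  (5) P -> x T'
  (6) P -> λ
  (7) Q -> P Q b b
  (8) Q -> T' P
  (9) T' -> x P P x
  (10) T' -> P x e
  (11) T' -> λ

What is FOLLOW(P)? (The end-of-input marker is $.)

{b, e, x}

FIRST(T) = {λ, b, e, x}  (via P e P e, Q x b)
FIRST(P) = {λ, b, x}  (via Q x x b)
FIRST(T') = {λ, b, x}  (via P x e)
FIRST(Q) = {λ, b, x}  (via P Q b b, T' P)
FOLLOW(T) includes $ since T is the start symbol.
FOLLOW(T): T appears on no right-hand side. Thus FOLLOW(T) = {$}.
FOLLOW(Q): in T->Q x b, Q is followed by x b with FIRST {x}; in P->Q x x b, Q is followed by x x b with FIRST {x}; in Q->P Q b b, Q is followed by b b with FIRST {b}. Thus FOLLOW(Q) = {b, x}.
FOLLOW(P): in T->P e P e (occurrence 1), P is followed by e P e with FIRST {e}; in T->P e P e (occurrence 2), P is followed by e with FIRST {e}; in Q->P Q b b, P is followed by Q b b with FIRST {b, x}; in Q->T' P, the suffix after P is empty, so FOLLOW(P) ⊇ FOLLOW(Q) = {b, x}; in T'->x P P x (occurrence 1), P is followed by P x with FIRST {b, x}; in T'->x P P x (occurrence 2), P is followed by x with FIRST {x}; in T'->P x e, P is followed by x e with FIRST {x}. Thus FOLLOW(P) = {b, e, x}.
FOLLOW(T'): in P->x T', the suffix after T' is empty, so FOLLOW(T') ⊇ FOLLOW(P) = {b, e, x}; in Q->T' P, T' is followed by P with FIRST {λ, b, x}; in Q->T' P, the suffix after T' is nullable, so FOLLOW(T') ⊇ FOLLOW(Q) = {b, x}. Thus FOLLOW(T') = {b, e, x}.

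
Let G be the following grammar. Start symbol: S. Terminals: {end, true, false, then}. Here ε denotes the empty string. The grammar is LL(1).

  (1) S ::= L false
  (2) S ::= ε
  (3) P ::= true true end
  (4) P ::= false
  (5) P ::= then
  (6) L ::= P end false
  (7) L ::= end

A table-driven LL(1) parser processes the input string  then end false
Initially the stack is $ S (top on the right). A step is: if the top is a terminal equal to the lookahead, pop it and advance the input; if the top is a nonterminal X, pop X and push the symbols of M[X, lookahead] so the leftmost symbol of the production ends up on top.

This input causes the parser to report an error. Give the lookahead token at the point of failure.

     Stack                   Input             Action
  1  $ S                     then end false $  expand S ::= L false
  2  $ false L               then end false $  expand L ::= P end false
  3  $ false false end P     then end false $  expand P ::= then
  4  $ false false end then  then end false $  match then
  5  $ false false end       end false $       match end
  6  $ false false           false $           match false
  7  $ false                 $                 error: top is terminal false but lookahead is $

$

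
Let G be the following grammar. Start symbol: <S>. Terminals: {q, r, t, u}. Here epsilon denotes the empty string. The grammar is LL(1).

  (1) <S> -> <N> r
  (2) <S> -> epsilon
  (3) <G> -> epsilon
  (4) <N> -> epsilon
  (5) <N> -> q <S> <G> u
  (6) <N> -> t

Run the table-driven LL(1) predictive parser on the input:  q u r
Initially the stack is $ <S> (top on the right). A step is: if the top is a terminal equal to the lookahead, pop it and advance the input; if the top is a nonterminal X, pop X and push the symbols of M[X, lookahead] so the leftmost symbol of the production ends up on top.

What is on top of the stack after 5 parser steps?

u

step 1: stack=$ <S>  input=q u r $  — expand <S> -> <N> r
step 2: stack=$ r <N>  input=q u r $  — expand <N> -> q <S> <G> u
step 3: stack=$ r u <G> <S> q  input=q u r $  — match q
step 4: stack=$ r u <G> <S>  input=u r $  — expand <S> -> epsilon
step 5: stack=$ r u <G>  input=u r $  — expand <G> -> epsilon
Stack after step 5: $ r u (top = u).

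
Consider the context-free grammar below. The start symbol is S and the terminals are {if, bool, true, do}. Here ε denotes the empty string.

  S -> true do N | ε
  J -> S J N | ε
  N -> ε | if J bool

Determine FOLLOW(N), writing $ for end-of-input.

FIRST(S) = {ε, true}
FIRST(N) = {ε, if}
FIRST(J) = {ε, if, true}  (via S J N)
FOLLOW(S) includes $ since S is the start symbol.
FOLLOW(J): in J->S J N, J is followed by N with FIRST {ε, if}; in J->S J N, the suffix after J is nullable (adds nothing new); in N->if J bool, J is followed by bool with FIRST {bool}. Thus FOLLOW(J) = {bool, if}.
FOLLOW(S): in J->S J N, S is followed by J N with FIRST {ε, if, true}; in J->S J N, the suffix after S is nullable, so FOLLOW(S) ⊇ FOLLOW(J) = {bool, if}. Thus FOLLOW(S) = {$, bool, if, true}.
FOLLOW(N): in S->true do N, the suffix after N is empty, so FOLLOW(N) ⊇ FOLLOW(S) = {$, bool, if, true}; in J->S J N, the suffix after N is empty, so FOLLOW(N) ⊇ FOLLOW(J) = {bool, if}. Thus FOLLOW(N) = {$, bool, if, true}.

{$, bool, if, true}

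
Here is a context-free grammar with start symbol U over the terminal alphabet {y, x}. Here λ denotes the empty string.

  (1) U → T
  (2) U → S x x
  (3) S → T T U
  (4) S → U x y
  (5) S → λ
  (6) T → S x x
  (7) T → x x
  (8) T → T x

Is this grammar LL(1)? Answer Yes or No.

FIRST(U) = {x}
FIRST(S) = {λ, x}
FIRST(T) = {x}
FOLLOW(U) = {$, x}
FOLLOW(S) = {x}
FOLLOW(T) = {$, x}
Cell M[S, x] receives both S → T T U and S → U x y and S → λ — the grammar is not LL(1).

No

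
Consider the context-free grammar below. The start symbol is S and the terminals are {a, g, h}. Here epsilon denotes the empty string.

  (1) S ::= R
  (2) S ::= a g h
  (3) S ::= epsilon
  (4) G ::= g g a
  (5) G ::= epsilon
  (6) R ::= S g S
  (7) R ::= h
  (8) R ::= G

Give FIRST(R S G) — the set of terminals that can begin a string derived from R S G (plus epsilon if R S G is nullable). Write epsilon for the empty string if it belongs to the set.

{epsilon, a, g, h}

FIRST(G): from G::=g g a we get {g}; from G::=epsilon we get {epsilon}. So FIRST(G) = {epsilon, g}.
FIRST(S): from S::=R we get {epsilon, a, g, h}; from S::=a g h we get {a}; from S::=epsilon we get {epsilon}. So FIRST(S) = {epsilon, a, g, h}.
FIRST(R): from R::=S g S we get {a, g, h}; from R::=h we get {h}; from R::=G we get {epsilon, g}. So FIRST(R) = {epsilon, a, g, h}.
FIRST(R S G): take FIRST of each symbol in turn, carrying on past any symbol whose FIRST contains epsilon; result {epsilon, a, g, h}.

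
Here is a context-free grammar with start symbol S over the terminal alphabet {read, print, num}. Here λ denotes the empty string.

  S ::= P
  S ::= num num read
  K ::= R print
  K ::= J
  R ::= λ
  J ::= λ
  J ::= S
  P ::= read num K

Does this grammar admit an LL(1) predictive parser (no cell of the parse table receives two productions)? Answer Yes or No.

FIRST(S) = {num, read}
FIRST(K) = {λ, num, print, read}
FIRST(R) = {λ}
FIRST(J) = {λ, num, read}
FIRST(P) = {read}
FOLLOW(S) = {$}
FOLLOW(K) = {$}
FOLLOW(R) = {print}
FOLLOW(J) = {$}
FOLLOW(P) = {$}
Each cell of M receives at most one production.

Yes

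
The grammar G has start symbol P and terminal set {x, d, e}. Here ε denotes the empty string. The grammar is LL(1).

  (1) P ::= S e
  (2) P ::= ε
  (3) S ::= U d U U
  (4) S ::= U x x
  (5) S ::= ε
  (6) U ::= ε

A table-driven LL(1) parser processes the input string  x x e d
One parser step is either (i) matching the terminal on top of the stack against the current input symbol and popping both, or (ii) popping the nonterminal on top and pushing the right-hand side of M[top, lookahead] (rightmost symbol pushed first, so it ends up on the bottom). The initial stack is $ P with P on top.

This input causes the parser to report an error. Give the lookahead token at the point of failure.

     Stack      Input      Action
  1  $ P        x x e d $  expand P ::= S e
  2  $ e S      x x e d $  expand S ::= U x x
  3  $ e x x U  x x e d $  expand U ::= ε
  4  $ e x x    x x e d $  match x
  5  $ e x      x e d $    match x
  6  $ e        e d $      match e
  7  $          d $        error: stack empty but input remains

d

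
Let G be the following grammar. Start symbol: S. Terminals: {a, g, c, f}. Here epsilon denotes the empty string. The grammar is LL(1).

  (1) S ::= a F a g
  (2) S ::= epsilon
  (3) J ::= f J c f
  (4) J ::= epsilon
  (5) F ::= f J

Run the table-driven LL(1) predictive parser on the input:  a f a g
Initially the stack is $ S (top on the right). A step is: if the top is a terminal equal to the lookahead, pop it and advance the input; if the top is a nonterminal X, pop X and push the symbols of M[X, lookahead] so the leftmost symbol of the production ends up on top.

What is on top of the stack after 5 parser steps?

step 1: stack=$ S  input=a f a g $  — expand S ::= a F a g
step 2: stack=$ g a F a  input=a f a g $  — match a
step 3: stack=$ g a F  input=f a g $  — expand F ::= f J
step 4: stack=$ g a J f  input=f a g $  — match f
step 5: stack=$ g a J  input=a g $  — expand J ::= epsilon
Stack after step 5: $ g a (top = a).

a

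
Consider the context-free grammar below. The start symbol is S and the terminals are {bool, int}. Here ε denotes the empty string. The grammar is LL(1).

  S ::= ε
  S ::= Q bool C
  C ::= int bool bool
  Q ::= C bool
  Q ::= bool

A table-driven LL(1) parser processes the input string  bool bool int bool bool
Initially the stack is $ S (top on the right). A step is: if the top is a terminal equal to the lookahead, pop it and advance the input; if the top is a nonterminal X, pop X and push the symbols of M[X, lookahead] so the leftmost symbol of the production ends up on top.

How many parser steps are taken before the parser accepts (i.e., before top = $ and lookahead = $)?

8

     Stack            Input                      Action
  1  $ S              bool bool int bool bool $  expand S ::= Q bool C
  2  $ C bool Q       bool bool int bool bool $  expand Q ::= bool
  3  $ C bool bool    bool bool int bool bool $  match bool
  4  $ C bool         bool int bool bool $       match bool
  5  $ C              int bool bool $            expand C ::= int bool bool
  6  $ bool bool int  int bool bool $            match int
  7  $ bool bool      bool bool $                match bool
  8  $ bool           bool $                     match bool
Accept reached after 8 steps.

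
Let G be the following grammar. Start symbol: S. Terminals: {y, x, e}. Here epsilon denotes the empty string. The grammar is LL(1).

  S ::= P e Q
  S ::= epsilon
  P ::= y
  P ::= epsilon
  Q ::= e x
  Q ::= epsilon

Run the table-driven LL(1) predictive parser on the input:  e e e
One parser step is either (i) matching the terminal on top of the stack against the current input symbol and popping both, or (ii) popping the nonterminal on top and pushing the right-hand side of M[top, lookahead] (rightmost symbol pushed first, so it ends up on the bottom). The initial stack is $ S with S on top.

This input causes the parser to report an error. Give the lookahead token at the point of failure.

e

     Stack    Input    Action
  1  $ S      e e e $  expand S ::= P e Q
  2  $ Q e P  e e e $  expand P ::= epsilon
  3  $ Q e    e e e $  match e
  4  $ Q      e e $    expand Q ::= e x
  5  $ x e    e e $    match e
  6  $ x      e $      error: top is terminal x but lookahead is e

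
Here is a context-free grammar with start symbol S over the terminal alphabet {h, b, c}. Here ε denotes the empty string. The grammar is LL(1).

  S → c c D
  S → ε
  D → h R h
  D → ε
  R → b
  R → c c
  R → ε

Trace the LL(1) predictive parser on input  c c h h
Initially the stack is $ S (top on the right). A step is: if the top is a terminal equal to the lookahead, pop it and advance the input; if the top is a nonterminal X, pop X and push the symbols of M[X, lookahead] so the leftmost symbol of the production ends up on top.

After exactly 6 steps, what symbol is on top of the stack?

h

     Stack    Input      Action
  1  $ S      c c h h $  expand S → c c D
  2  $ D c c  c c h h $  match c
  3  $ D c    c h h $    match c
  4  $ D      h h $      expand D → h R h
  5  $ h R h  h h $      match h
  6  $ h R    h $        expand R → ε
Stack after step 6: $ h (top = h).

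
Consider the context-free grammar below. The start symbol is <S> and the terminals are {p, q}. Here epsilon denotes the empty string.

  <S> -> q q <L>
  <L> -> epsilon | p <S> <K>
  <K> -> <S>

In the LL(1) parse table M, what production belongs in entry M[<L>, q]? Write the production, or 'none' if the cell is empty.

<L> -> epsilon

FIRST(<S>): from <S>->q q <L> we get {q}. So FIRST(<S>) = {q}.
FIRST(<L>): from <L>->epsilon we get {epsilon}; from <L>->p <S> <K> we get {p}. So FIRST(<L>) = {epsilon, p}.
FIRST(<K>): from <K>-><S> we get {q}. So FIRST(<K>) = {q}.
FOLLOW(<S>) includes $ since <S> is the start symbol.
FOLLOW(<S>): in <L>->p <S> <K>, <S> is followed by <K> with FIRST {q}; in <K>-><S>, the suffix after <S> is empty, so FOLLOW(<S>) ⊇ FOLLOW(<K>) = {$, q}. Thus FOLLOW(<S>) = {$, q}.
FOLLOW(<L>): in <S>->q q <L>, the suffix after <L> is empty, so FOLLOW(<L>) ⊇ FOLLOW(<S>) = {$, q}. Thus FOLLOW(<L>) = {$, q}.
For <L> -> epsilon: FIRST(epsilon) = {epsilon}, so it goes in M[<L>, t] for t ∈ {}; since epsilon ∈ FIRST, also for every t ∈ FOLLOW(<L>) = {$, q}.
For <L> -> p <S> <K>: FIRST(p <S> <K>) = {p}, so it goes in M[<L>, t] for t ∈ {p}.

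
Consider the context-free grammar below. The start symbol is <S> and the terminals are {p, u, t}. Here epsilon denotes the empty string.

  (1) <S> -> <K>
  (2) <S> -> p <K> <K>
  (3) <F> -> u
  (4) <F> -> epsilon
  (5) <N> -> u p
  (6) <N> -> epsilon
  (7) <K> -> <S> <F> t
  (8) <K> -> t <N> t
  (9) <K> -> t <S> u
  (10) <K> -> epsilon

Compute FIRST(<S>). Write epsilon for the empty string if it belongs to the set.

{epsilon, p, t, u}

FIRST(<F>) = {epsilon, u}
FIRST(<N>) = {epsilon, u}
FIRST(<S>) = {epsilon, p, t, u}  (via <K>)
FIRST(<K>) = {epsilon, p, t, u}  (via <S> <F> t)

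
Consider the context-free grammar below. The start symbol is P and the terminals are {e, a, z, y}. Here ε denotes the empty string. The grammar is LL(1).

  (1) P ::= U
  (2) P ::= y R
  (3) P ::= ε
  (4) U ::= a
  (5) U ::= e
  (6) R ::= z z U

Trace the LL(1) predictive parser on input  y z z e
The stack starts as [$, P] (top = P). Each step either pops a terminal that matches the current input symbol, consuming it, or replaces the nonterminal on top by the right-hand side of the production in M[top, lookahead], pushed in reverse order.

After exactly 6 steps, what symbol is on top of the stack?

e

step 1: stack=$ P  input=y z z e $  — expand P ::= y R
step 2: stack=$ R y  input=y z z e $  — match y
step 3: stack=$ R  input=z z e $  — expand R ::= z z U
step 4: stack=$ U z z  input=z z e $  — match z
step 5: stack=$ U z  input=z e $  — match z
step 6: stack=$ U  input=e $  — expand U ::= e
Stack after step 6: $ e (top = e).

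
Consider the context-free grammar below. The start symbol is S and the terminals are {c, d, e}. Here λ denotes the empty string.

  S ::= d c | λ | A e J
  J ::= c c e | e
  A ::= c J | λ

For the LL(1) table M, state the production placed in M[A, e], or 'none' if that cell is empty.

A ::= λ

FIRST(J) = {c, e}
FIRST(A) = {λ, c}
FIRST(S) = {λ, c, d, e}  (via A e J)
FOLLOW(S) includes $ since S is the start symbol.
FOLLOW(A): in S::=A e J, A is followed by e J with FIRST {e}. Thus FOLLOW(A) = {e}.
For A ::= c J: FIRST(c J) = {c}, so it goes in M[A, t] for t ∈ {c}.
For A ::= λ: FIRST(λ) = {λ}, so it goes in M[A, t] for t ∈ {}; since λ ∈ FIRST, also for every t ∈ FOLLOW(A) = {e}.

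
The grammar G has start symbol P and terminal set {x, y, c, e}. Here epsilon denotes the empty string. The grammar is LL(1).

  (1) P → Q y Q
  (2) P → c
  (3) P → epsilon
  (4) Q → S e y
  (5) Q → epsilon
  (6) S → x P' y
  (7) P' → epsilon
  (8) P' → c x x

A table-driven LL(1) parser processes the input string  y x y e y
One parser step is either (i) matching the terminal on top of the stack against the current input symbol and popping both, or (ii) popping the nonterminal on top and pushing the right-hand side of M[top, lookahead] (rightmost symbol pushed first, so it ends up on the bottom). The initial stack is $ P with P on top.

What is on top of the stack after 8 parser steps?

e

step 1: stack=$ P  input=y x y e y $  — expand P → Q y Q
step 2: stack=$ Q y Q  input=y x y e y $  — expand Q → epsilon
step 3: stack=$ Q y  input=y x y e y $  — match y
step 4: stack=$ Q  input=x y e y $  — expand Q → S e y
step 5: stack=$ y e S  input=x y e y $  — expand S → x P' y
step 6: stack=$ y e y P' x  input=x y e y $  — match x
step 7: stack=$ y e y P'  input=y e y $  — expand P' → epsilon
step 8: stack=$ y e y  input=y e y $  — match y
Stack after step 8: $ y e (top = e).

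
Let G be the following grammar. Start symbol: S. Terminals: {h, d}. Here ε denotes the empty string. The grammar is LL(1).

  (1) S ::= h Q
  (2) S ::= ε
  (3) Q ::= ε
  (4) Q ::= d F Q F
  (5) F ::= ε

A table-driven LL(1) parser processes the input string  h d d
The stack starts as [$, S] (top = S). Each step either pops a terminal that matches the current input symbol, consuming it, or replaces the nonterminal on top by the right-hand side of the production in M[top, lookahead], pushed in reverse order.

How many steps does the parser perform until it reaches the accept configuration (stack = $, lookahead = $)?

11

      Stack        Input    Action
   1  $ S          h d d $  expand S ::= h Q
   2  $ Q h        h d d $  match h
   3  $ Q          d d $    expand Q ::= d F Q F
   4  $ F Q F d    d d $    match d
   5  $ F Q F      d $      expand F ::= ε
   6  $ F Q        d $      expand Q ::= d F Q F
   7  $ F F Q F d  d $      match d
   8  $ F F Q F    $        expand F ::= ε
   9  $ F F Q      $        expand Q ::= ε
  10  $ F F        $        expand F ::= ε
  11  $ F          $        expand F ::= ε
Accept reached after 11 steps.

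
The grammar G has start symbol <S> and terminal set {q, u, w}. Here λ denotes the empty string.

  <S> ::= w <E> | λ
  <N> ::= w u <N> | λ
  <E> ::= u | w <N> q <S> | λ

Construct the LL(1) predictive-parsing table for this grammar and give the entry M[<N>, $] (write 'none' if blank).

FIRST(<S>): from <S>::=w <E> we get {w}; from <S>::=λ we get {λ}. So FIRST(<S>) = {λ, w}.
FIRST(<N>): from <N>::=w u <N> we get {w}; from <N>::=λ we get {λ}. So FIRST(<N>) = {λ, w}.
FIRST(<E>): from <E>::=u we get {u}; from <E>::=w <N> q <S> we get {w}; from <E>::=λ we get {λ}. So FIRST(<E>) = {λ, u, w}.
FOLLOW(<S>) includes $ since <S> is the start symbol.
FOLLOW(<N>): in <N>::=w u <N>, the suffix after <N> is empty (adds nothing new); in <E>::=w <N> q <S>, <N> is followed by q <S> with FIRST {q}. Thus FOLLOW(<N>) = {q}.
For <N> ::= w u <N>: FIRST(w u <N>) = {w}, so it goes in M[<N>, t] for t ∈ {w}.
For <N> ::= λ: FIRST(λ) = {λ}, so it goes in M[<N>, t] for t ∈ {}; since λ ∈ FIRST, also for every t ∈ FOLLOW(<N>) = {q}.
None of these place a production in M[<N>, $].

none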